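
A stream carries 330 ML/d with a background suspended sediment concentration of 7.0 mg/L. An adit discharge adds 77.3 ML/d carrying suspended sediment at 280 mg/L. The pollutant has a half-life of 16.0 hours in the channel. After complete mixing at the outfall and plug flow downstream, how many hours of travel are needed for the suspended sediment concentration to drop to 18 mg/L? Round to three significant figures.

Mixed concentration C = ΣQC/ΣQ = (330.0·7.000 + 77.30·280.0) / 407.3 = 23950/407.3 = 58.81 mg/L.
Half-life 16.0 h → k = ln 2 / 16.0 = 0.04332 h⁻¹ = 1.040 d⁻¹.
58.81·exp(−k·t) = 18 → t = ln(58.81/18)/k = 98390 s = 27.33 h.

27.3 h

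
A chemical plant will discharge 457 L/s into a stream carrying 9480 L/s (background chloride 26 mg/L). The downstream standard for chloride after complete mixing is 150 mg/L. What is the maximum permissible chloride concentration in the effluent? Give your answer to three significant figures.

2720 mg/L

At the limit, (Qr·Cr + Qe·Cₑ)/(Qr + Qe) = 150:
Cₑ = (9937·150 − 9480·26.00) / 457.0 = 2722 mg/L.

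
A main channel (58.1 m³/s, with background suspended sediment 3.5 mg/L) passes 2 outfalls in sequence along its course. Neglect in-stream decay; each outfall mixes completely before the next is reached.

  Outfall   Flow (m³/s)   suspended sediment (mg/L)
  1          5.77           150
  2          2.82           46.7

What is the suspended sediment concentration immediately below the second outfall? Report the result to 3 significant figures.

Outfall 1: combined Q = 63.87 m³/s; C = (58.10·3.500 + 5.770·150.0)/63.87 = 16.73 mg/L.
Outfall 2: combined Q = 66.69 m³/s; C = (63.87·16.73 + 2.820·46.70)/66.69 = 18.00 mg/L.

18.0 mg/L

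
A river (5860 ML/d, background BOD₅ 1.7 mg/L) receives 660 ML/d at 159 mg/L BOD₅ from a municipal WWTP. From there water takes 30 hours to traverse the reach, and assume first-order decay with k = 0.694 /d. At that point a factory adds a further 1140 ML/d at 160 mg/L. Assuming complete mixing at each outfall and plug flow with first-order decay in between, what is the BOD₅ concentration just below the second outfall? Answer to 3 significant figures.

30.1 mg/L

After mixing, C = (5860·1.700 + 660.0·159.0) / 6520 = 114900/6520 = 17.62 mg/L; combined flow 6520 ML/d.
First-order decay: C = 17.62·exp(−k·t) = 17.62·0.4200 = 7.402 mg/L.
At the second outfall, C = (6520·7.402 + 1140·160.0) / (6520 + 1140) = 30.11 mg/L.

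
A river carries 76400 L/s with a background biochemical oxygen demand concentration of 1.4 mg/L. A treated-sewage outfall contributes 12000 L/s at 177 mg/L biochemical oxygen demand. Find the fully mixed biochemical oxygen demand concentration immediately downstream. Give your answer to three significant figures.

Flow-weighted average: C = (76400·1.400 + 12000·177.0) / 88400 = 2231000/88400 = 25.24 mg/L.

25.2 mg/L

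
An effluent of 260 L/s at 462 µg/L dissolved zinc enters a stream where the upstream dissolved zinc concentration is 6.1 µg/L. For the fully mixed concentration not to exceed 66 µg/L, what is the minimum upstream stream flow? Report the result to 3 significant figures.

1720 L/s

Set C_mix = 66: (Q·6.100 + 260.0·462.0) / (Q + 260.0) = 66
→ Q = 260.0·(462.0 − 66)/(66 − 6.100) = 1719 L/s.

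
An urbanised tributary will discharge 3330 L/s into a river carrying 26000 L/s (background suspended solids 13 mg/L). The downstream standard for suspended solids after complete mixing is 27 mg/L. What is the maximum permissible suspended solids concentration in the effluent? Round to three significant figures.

At the limit, (Qr·Cr + Qe·Cₑ)/(Qr + Qe) = 27:
Cₑ = (29330·27 − 26000·13.00) / 3330 = 136.3 mg/L.

136 mg/L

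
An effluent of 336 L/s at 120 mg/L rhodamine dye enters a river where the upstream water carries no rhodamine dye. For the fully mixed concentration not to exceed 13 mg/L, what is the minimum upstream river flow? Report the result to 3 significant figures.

2770 L/s

Set C_mix = 13: (Q·0 + 336.0·120.0) / (Q + 336.0) = 13
→ Q = 336.0·(120.0 − 13)/(13 − 0) = 2766 L/s.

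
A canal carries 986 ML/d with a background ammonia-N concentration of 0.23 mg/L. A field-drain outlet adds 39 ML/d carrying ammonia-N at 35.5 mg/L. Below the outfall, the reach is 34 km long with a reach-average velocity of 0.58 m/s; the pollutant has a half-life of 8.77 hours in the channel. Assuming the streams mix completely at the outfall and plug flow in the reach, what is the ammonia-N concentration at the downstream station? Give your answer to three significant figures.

Mass balance: C = (986.0·0.2300 + 39.00·35.50) / 1025 = 1611/1025 = 1.572 mg/L.
Travel time t = 34·1000 / 0.58 = 58620 s = 16.28 h.
Half-life 8.77 h → k = ln 2 / 8.77 = 0.07904 h⁻¹ = 1.897 d⁻¹.
After decay, C = 1.572 × e^(−kt) = 1.572 × 0.2761 = 0.4340 mg/L.

0.434 mg/L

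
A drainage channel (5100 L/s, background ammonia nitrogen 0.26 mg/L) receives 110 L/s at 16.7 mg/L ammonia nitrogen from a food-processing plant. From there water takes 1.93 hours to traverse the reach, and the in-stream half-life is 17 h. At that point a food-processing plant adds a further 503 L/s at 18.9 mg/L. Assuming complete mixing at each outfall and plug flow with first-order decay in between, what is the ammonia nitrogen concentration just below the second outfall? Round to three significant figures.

2.18 mg/L

Conservation of mass: C = (5100·0.2600 + 110.0·16.70) / 5210 = 3163/5210 = 0.6071 mg/L; combined flow 5210 L/s.
Half-life 17 h → k = ln 2 / 17 = 0.04077 h⁻¹ = 0.9786 d⁻¹.
First-order decay: C = 0.6071·exp(−k·t) = 0.6071·0.9243 = 0.5612 mg/L.
At the second outfall, C = (5210·0.5612 + 503.0·18.90) / (5210 + 503.0) = 2.176 mg/L.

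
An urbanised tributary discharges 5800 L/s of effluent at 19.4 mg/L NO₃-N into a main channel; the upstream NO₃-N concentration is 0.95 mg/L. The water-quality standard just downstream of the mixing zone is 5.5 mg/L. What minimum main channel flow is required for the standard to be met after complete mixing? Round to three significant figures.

17700 L/s

Set C_mix = 5.5: (Q·0.9500 + 5800·19.40) / (Q + 5800) = 5.5
→ Q = 5800·(19.40 − 5.5)/(5.5 − 0.9500) = 17720 L/s.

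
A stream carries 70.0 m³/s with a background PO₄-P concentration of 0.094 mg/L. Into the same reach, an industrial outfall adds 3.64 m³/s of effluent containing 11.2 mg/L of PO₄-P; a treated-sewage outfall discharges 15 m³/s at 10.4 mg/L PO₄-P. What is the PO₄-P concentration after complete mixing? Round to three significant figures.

2.29 mg/L

After mixing, C = (70.00·0.09400 + 3.640·11.20 + 15.00·10.40) / 88.64 = 203.3/88.64 = 2.294 mg/L.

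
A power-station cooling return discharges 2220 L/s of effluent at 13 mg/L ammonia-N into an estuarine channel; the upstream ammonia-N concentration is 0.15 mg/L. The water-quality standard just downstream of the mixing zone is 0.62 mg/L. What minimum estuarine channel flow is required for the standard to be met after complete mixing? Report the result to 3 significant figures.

Set C_mix = 0.62: (Q·0.1500 + 2220·13.00) / (Q + 2220) = 0.62
→ Q = 2220·(13.00 − 0.62)/(0.62 − 0.1500) = 58480 L/s.

58500 L/s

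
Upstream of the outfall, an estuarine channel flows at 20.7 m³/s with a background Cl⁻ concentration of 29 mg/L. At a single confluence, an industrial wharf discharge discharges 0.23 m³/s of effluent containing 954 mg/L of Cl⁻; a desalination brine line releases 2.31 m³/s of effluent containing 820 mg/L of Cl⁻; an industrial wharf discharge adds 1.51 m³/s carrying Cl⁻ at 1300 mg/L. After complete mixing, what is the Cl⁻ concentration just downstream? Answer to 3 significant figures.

Mixed concentration C = ΣQC/ΣQ = (20.70·29.00 + 0.2300·954.0 + 2.310·820.0 + 1.510·1300) / 24.75 = 4677/24.75 = 189.0 mg/L.

189 mg/L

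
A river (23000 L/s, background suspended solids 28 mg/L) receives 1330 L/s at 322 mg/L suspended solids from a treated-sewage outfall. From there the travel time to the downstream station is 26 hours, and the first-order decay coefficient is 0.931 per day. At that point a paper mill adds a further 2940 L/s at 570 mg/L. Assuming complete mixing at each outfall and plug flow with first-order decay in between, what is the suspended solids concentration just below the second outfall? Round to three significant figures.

After mixing, C = (23000·28.00 + 1330·322.0) / 24330 = 1072000/24330 = 44.07 mg/L; combined flow 24330 L/s.
Applying C = C₀e^(−kt): 44.07 × 0.3647 = 16.07 mg/L.
At the second outfall, C = (24330·16.07 + 2940·570.0) / (24330 + 2940) = 75.79 mg/L.

75.8 mg/L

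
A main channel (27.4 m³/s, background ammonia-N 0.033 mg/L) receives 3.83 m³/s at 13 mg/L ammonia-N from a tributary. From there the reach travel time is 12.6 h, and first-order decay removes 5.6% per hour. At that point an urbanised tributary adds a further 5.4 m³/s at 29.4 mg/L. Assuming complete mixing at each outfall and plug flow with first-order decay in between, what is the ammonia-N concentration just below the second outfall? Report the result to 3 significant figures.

Conservation of mass: C = (27.40·0.03300 + 3.830·13.00) / 31.23 = 50.69/31.23 = 1.623 mg/L; combined flow 31.23 m³/s.
5.6%/h lost → k = −ln(1 − 0.056) = 0.05763 h⁻¹.
After decay, C = 1.623 × e^(−kt) = 1.623 × 0.4838 = 0.7853 mg/L.
At the second outfall, C = (31.23·0.7853 + 5.400·29.40) / (31.23 + 5.400) = 5.004 mg/L.

5.00 mg/L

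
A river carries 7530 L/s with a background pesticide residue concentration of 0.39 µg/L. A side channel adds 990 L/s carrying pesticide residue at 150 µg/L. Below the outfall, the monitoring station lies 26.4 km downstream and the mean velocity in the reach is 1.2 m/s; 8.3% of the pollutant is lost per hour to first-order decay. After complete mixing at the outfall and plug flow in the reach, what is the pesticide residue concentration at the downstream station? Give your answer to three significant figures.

Flow-weighted average: C = (7530·0.3900 + 990.0·150.0) / 8520 = 151400/8520 = 17.77 µg/L.
Travel time t = 26.4·1000 / 1.2 = 22000 s = 6.111 h.
8.3%/h lost → k = −ln(1 − 0.083) = 0.08665 h⁻¹.
First-order decay: C = 17.77·exp(−k·t) = 17.77·0.5889 = 10.47 µg/L.

10.5 µg/L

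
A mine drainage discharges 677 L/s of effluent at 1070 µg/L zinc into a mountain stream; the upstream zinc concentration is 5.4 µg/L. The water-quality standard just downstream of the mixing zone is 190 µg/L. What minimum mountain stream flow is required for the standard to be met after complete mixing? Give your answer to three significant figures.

3230 L/s

Set C_mix = 190: (Q·5.400 + 677.0·1070) / (Q + 677.0) = 190
→ Q = 677.0·(1070 − 190)/(190 − 5.400) = 3227 L/s.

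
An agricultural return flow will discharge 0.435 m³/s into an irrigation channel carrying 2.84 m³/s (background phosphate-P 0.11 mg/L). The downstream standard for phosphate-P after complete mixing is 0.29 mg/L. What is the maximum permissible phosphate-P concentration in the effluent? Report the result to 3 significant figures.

At the limit, (Qr·Cr + Qe·Cₑ)/(Qr + Qe) = 0.29:
Cₑ = (3.275·0.29 − 2.840·0.1100) / 0.4350 = 1.465 mg/L.

1.47 mg/L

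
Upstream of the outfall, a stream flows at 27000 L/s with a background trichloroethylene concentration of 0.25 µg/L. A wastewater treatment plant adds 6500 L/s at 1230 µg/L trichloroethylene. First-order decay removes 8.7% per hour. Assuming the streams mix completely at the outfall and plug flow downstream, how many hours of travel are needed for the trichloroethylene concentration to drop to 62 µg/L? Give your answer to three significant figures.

Flow-weighted average: C = (27000·0.2500 + 6500·1230) / 33500 = 8002000/33500 = 238.9 µg/L.
8.7%/h lost → k = −ln(1 − 0.087) = 0.09102 h⁻¹.
238.9·exp(−k·t) = 62 → t = ln(238.9/62)/k = 53350 s = 14.82 h.

14.8 h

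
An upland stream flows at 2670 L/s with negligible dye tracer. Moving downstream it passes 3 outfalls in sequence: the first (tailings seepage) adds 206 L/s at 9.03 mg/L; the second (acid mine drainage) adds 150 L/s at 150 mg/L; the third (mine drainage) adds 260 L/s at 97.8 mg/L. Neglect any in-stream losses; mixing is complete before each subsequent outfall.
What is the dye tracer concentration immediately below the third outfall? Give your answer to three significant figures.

Outfall 1: combined Q = 2876 L/s; C = (2670·0 + 206.0·9.030)/2876 = 0.6468 mg/L.
Outfall 2: combined Q = 3026 L/s; C = (2876·0.6468 + 150.0·150.0)/3026 = 8.050 mg/L.
Outfall 3: combined Q = 3286 L/s; C = (3026·8.050 + 260.0·97.80)/3286 = 15.15 mg/L.

15.2 mg/L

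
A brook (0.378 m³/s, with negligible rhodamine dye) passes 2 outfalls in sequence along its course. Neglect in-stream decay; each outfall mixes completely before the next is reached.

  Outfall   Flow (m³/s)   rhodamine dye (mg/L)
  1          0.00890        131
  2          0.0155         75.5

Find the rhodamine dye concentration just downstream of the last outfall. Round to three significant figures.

5.81 mg/L

Below outfall 1: Q → 0.3869 m³/s, C = (0.3780·0 + 0.008900·131.0)/0.3869 = 3.013 mg/L.
Below outfall 2: Q → 0.4024 m³/s, C = (0.3869·3.013 + 0.01550·75.50)/0.4024 = 5.806 mg/L.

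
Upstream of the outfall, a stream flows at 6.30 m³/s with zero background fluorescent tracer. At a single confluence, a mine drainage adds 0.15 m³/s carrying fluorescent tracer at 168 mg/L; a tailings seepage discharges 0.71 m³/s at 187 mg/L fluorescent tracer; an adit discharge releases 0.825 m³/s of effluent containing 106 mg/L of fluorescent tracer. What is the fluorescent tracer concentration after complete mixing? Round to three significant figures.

Conservation of mass: C = (6.300·0 + 0.1500·168.0 + 0.7100·187.0 + 0.8250·106.0) / 7.985 = 245.4/7.985 = 30.74 mg/L.

30.7 mg/L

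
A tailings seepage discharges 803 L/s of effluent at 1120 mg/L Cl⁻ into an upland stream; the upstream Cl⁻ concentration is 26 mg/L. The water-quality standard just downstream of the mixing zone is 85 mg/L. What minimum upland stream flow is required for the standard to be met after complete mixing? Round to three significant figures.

Set C_mix = 85: (Q·26.00 + 803.0·1120) / (Q + 803.0) = 85
→ Q = 803.0·(1120 − 85)/(85 − 26.00) = 14090 L/s.

14100 L/s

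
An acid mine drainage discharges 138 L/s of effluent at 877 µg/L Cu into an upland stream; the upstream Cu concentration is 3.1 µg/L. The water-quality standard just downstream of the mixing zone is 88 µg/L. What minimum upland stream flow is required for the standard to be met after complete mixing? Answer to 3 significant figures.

1280 L/s

Set C_mix = 88: (Q·3.100 + 138.0·877.0) / (Q + 138.0) = 88
→ Q = 138.0·(877.0 − 88)/(88 − 3.100) = 1282 L/s.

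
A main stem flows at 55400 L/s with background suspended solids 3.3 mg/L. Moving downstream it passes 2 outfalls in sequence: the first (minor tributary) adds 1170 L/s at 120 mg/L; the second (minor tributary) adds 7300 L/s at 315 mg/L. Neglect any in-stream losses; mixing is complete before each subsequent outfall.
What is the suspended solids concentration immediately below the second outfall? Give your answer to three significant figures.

41.1 mg/L

After outfall 1: Q = 55400 + 1170 = 56570 L/s; C = (55400·3.300 + 1170·120.0)/56570 = 5.714 mg/L.
After outfall 2: Q = 56570 + 7300 = 63870 L/s; C = (56570·5.714 + 7300·315.0)/63870 = 41.06 mg/L.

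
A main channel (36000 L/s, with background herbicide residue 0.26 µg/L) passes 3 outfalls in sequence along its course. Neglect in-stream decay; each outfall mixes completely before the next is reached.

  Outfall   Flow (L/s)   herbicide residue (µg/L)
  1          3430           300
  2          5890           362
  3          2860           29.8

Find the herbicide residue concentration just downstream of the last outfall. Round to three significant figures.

67.6 µg/L

Below outfall 1: Q → 39430 L/s, C = (36000·0.2600 + 3430·300.0)/39430 = 26.33 µg/L.
Below outfall 2: Q → 45320 L/s, C = (39430·26.33 + 5890·362.0)/45320 = 69.96 µg/L.
Below outfall 3: Q → 48180 L/s, C = (45320·69.96 + 2860·29.80)/48180 = 67.58 µg/L.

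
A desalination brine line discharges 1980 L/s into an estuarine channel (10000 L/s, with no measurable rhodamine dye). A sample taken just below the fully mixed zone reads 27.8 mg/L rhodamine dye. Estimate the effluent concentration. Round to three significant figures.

Mass balance: 10000·0 + 1980·Cₑ = 11980·27.80
→ Cₑ = (11980·27.80 − 10000·0) / 1980 = 168.2 mg/L.

168 mg/L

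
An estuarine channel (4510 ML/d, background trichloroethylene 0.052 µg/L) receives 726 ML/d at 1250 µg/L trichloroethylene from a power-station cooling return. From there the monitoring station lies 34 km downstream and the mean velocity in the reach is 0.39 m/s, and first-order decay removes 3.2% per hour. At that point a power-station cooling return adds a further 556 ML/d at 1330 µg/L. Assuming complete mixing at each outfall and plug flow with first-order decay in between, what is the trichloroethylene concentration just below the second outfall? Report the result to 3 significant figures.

199 µg/L

Flow-weighted average: C = (4510·0.05200 + 726.0·1250) / 5236 = 907700/5236 = 173.4 µg/L; combined flow 5236 ML/d.
Travel time t = 34·1000 / 0.39 = 87180 s = 24.22 h.
3.2%/h lost → k = −ln(1 − 0.032) = 0.03252 h⁻¹.
First-order decay: C = 173.4·exp(−k·t) = 173.4·0.4549 = 78.87 µg/L.
Second outfall: C = (5236·78.87 + 556.0·1330)/5792 = 199.0 µg/L.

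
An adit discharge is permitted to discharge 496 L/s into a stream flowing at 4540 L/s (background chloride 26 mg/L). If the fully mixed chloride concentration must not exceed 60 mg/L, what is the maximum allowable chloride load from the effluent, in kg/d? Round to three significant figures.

15900 kg/d

Mass balance at the limit: 4540·26.00 + 496.0·Cₑ = 5036·60 → Cₑ = 371.2 mg/L.
496.0 L/s = 0.4960 m³/s. Load = 0.4960 m³/s × 371.2 g/m³ × 86 400 s/d = 15910 kg/d.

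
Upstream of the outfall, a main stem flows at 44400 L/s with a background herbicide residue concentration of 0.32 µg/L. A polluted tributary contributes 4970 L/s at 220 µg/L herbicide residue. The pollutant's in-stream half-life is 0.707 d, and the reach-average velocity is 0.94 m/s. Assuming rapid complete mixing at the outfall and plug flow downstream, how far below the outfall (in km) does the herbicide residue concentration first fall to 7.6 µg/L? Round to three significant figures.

89.7 km

Mass balance: C = (44400·0.3200 + 4970·220.0) / 49370 = 1108000/49370 = 22.43 µg/L.
Half-life 0.707 d → k = ln 2 / 0.707 = 0.9804 d⁻¹.
Set 22.43·exp(−k·t) = 7.6 → t = ln(22.43/7.6)/k = 95390 s = 26.50 h.
Distance = v·t = 0.94·95390 = 89670 m = 89.67 km.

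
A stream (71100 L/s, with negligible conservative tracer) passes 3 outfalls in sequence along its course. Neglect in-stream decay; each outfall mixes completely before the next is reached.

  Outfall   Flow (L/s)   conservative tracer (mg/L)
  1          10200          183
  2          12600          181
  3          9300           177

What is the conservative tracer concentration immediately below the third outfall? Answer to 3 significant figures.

Outfall 1: combined Q = 81300 L/s; C = (71100·0 + 10200·183.0)/81300 = 22.96 mg/L.
Outfall 2: combined Q = 93900 L/s; C = (81300·22.96 + 12600·181.0)/93900 = 44.17 mg/L.
Outfall 3: combined Q = 103200 L/s; C = (93900·44.17 + 9300·177.0)/103200 = 56.14 mg/L.

56.1 mg/L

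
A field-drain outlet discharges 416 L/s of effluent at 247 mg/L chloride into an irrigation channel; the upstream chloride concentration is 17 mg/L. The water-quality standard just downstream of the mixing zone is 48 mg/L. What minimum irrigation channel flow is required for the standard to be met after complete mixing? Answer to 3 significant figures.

2670 L/s

Set C_mix = 48: (Q·17.00 + 416.0·247.0) / (Q + 416.0) = 48
→ Q = 416.0·(247.0 − 48)/(48 − 17.00) = 2670 L/s.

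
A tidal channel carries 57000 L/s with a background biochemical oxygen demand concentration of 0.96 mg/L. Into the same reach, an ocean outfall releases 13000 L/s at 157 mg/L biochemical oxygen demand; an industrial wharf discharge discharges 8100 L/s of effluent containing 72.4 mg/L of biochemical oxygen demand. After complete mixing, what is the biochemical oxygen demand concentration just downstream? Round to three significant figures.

Conservation of mass: C = (57000·0.9600 + 13000·157.0 + 8100·72.40) / 78100 = 2682000/78100 = 34.34 mg/L.

34.3 mg/L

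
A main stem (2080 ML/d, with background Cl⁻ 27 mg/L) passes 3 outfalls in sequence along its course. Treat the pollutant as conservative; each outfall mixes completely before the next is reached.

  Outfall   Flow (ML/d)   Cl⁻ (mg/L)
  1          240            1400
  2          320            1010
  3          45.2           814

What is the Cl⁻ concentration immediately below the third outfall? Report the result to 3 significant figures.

280 mg/L

Outfall 1: combined Q = 2320 ML/d; C = (2080·27.00 + 240.0·1400)/2320 = 169.0 mg/L.
Outfall 2: combined Q = 2640 ML/d; C = (2320·169.0 + 320.0·1010)/2640 = 271.0 mg/L.
Outfall 3: combined Q = 2685 ML/d; C = (2640·271.0 + 45.20·814.0)/2685 = 280.1 mg/L.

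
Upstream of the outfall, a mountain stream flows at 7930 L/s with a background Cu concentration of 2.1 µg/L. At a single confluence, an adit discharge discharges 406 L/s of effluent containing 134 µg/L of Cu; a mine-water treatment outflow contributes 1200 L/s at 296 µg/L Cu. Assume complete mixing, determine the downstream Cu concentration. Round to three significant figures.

44.7 µg/L

Mass balance: C = (7930·2.100 + 406.0·134.0 + 1200·296.0) / 9536 = 426300/9536 = 44.70 µg/L.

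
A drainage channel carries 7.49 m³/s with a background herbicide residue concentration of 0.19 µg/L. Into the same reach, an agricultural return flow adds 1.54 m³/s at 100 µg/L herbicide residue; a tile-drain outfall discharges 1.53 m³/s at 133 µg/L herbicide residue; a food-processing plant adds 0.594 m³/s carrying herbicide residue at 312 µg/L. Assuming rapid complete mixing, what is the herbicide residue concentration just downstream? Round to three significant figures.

After mixing, C = (7.490·0.1900 + 1.540·100.0 + 1.530·133.0 + 0.5940·312.0) / 11.15 = 544.2/11.15 = 48.79 µg/L.

48.8 µg/L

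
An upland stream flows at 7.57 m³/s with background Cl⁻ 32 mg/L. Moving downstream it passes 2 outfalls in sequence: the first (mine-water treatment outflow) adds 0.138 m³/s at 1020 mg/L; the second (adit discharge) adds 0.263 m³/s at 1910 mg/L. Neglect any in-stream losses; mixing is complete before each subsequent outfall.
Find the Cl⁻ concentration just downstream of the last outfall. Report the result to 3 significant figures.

111 mg/L

After outfall 1: Q = 7.570 + 0.1380 = 7.708 m³/s; C = (7.570·32.00 + 0.1380·1020)/7.708 = 49.69 mg/L.
After outfall 2: Q = 7.708 + 0.2630 = 7.971 m³/s; C = (7.708·49.69 + 0.2630·1910)/7.971 = 111.1 mg/L.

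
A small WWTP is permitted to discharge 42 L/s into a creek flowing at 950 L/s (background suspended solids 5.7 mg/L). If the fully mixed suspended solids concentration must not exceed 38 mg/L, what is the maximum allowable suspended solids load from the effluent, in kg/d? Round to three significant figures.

2790 kg/d

Mass balance at the limit: 950.0·5.700 + 42.00·Cₑ = 992.0·38 → Cₑ = 768.6 mg/L.
42.00 L/s = 0.04200 m³/s. Load = 0.04200 m³/s × 768.6 g/m³ × 86 400 s/d = 2789 kg/d.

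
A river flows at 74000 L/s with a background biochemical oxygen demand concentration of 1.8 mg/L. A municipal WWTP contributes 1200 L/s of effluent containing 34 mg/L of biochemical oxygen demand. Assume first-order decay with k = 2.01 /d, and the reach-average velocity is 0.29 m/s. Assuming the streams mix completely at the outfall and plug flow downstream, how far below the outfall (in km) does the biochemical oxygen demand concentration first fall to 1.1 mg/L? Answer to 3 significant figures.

Conservation of mass: C = (74000·1.800 + 1200·34.00) / 75200 = 174000/75200 = 2.314 mg/L.
Set 2.314·exp(−k·t) = 1.1 → t = ln(2.314/1.1)/k = 31960 s = 8.879 h.
Distance = v·t = 0.29·31960 = 9269 m = 9.269 km.

9.27 km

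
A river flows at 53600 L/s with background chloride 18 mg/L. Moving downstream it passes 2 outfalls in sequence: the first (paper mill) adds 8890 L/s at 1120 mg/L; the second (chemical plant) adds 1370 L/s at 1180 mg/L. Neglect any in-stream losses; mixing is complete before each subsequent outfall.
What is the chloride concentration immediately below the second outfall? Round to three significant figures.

Below outfall 1: Q → 62490 L/s, C = (53600·18.00 + 8890·1120)/62490 = 174.8 mg/L.
Below outfall 2: Q → 63860 L/s, C = (62490·174.8 + 1370·1180)/63860 = 196.3 mg/L.

196 mg/L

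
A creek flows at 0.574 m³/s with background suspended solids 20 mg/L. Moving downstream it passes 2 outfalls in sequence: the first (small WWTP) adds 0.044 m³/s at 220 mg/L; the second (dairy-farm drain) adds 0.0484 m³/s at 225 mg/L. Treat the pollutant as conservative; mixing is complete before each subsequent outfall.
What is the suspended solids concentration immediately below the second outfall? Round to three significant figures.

48.1 mg/L

Below outfall 1: Q → 0.6180 m³/s, C = (0.5740·20.00 + 0.04400·220.0)/0.6180 = 34.24 mg/L.
Below outfall 2: Q → 0.6664 m³/s, C = (0.6180·34.24 + 0.04840·225.0)/0.6664 = 48.09 mg/L.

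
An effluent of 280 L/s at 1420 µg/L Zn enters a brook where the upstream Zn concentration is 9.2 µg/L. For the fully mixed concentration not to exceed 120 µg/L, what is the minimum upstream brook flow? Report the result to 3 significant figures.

3290 L/s

Set C_mix = 120: (Q·9.200 + 280.0·1420) / (Q + 280.0) = 120
→ Q = 280.0·(1420 − 120)/(120 − 9.200) = 3285 L/s.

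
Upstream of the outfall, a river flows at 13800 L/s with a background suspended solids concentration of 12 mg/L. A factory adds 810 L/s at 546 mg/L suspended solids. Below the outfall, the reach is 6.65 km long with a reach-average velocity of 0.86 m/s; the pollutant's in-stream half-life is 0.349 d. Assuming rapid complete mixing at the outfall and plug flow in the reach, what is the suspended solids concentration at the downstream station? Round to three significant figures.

34.8 mg/L

Mass balance: C = (13800·12.00 + 810.0·546.0) / 14610 = 607900/14610 = 41.61 mg/L.
Travel time t = 6.65·1000 / 0.86 = 7733 s = 2.148 h.
Half-life 0.349 d → k = ln 2 / 0.349 = 1.986 d⁻¹.
Applying C = C₀e^(−kt): 41.61 × 0.8372 = 34.83 mg/L.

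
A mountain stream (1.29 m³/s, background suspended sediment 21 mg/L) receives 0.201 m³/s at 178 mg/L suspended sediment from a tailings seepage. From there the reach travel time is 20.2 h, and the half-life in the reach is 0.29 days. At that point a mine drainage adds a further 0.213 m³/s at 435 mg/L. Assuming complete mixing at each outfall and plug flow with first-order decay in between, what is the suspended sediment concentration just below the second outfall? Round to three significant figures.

59.3 mg/L

Conservation of mass: C = (1.290·21.00 + 0.2010·178.0) / 1.491 = 62.87/1.491 = 42.16 mg/L; combined flow 1.491 m³/s.
Half-life 0.29 d → k = ln 2 / 0.29 = 2.390 d⁻¹.
First-order decay: C = 42.16·exp(−k·t) = 42.16·0.1338 = 5.640 mg/L.
At the second outfall, C = (1.491·5.640 + 0.2130·435.0) / (1.491 + 0.2130) = 59.31 mg/L.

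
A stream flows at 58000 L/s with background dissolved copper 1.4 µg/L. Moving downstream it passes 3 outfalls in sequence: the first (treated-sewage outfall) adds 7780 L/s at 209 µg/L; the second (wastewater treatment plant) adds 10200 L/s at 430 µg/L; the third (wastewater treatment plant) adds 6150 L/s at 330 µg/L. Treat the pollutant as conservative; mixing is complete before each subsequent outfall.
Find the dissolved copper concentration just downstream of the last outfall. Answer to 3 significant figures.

98.9 µg/L

Outfall 1: combined Q = 65780 L/s; C = (58000·1.400 + 7780·209.0)/65780 = 25.95 µg/L.
Outfall 2: combined Q = 75980 L/s; C = (65780·25.95 + 10200·430.0)/75980 = 80.20 µg/L.
Outfall 3: combined Q = 82130 L/s; C = (75980·80.20 + 6150·330.0)/82130 = 98.90 µg/L.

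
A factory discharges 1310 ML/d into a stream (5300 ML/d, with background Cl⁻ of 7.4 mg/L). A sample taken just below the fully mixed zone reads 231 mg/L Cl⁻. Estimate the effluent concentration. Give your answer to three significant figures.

Mass balance: 5300·7.400 + 1310·Cₑ = 6610·231.0
→ Cₑ = (6610·231.0 − 5300·7.400) / 1310 = 1136 mg/L.

1140 mg/L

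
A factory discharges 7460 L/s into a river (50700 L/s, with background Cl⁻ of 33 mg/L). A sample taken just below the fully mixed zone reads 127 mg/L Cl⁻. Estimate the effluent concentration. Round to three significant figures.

Mass balance: 50700·33.00 + 7460·Cₑ = 58160·127.0
→ Cₑ = (58160·127.0 − 50700·33.00) / 7460 = 765.8 mg/L.

766 mg/L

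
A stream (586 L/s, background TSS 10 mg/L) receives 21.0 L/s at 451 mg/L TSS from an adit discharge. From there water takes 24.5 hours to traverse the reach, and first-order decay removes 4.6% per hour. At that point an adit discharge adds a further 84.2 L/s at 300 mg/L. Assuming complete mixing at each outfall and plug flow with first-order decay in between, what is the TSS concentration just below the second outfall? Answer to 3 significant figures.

Flow-weighted average: C = (586.0·10.00 + 21.00·451.0) / 607.0 = 15330/607.0 = 25.26 mg/L; combined flow 607.0 L/s.
4.6%/h lost → k = −ln(1 − 0.046) = 0.04709 h⁻¹.
After decay, C = 25.26 × e^(−kt) = 25.26 × 0.3155 = 7.967 mg/L.
At the second outfall, C = (607.0·7.967 + 84.20·300.0) / (607.0 + 84.20) = 43.54 mg/L.

43.5 mg/L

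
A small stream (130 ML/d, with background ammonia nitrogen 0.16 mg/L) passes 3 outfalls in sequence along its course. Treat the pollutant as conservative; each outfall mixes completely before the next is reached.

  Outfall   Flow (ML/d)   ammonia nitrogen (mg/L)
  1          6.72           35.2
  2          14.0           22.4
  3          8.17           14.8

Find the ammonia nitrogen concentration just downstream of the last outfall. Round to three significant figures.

4.35 mg/L

Below outfall 1: Q → 136.7 ML/d, C = (130.0·0.1600 + 6.720·35.20)/136.7 = 1.882 mg/L.
Below outfall 2: Q → 150.7 ML/d, C = (136.7·1.882 + 14.00·22.40)/150.7 = 3.788 mg/L.
Below outfall 3: Q → 158.9 ML/d, C = (150.7·3.788 + 8.170·14.80)/158.9 = 4.354 mg/L.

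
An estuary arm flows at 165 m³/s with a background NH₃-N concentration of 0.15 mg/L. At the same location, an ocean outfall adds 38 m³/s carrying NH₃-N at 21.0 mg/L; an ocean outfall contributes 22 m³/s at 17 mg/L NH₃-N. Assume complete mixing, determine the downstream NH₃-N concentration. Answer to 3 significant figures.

5.32 mg/L

Flow-weighted average: C = (165.0·0.1500 + 38.00·21.00 + 22.00·17.00) / 225.0 = 1197/225.0 = 5.319 mg/L.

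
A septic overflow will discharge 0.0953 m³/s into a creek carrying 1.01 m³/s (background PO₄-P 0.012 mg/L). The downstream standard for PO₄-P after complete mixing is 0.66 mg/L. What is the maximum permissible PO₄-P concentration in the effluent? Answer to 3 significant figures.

7.53 mg/L

At the limit, (Qr·Cr + Qe·Cₑ)/(Qr + Qe) = 0.66:
Cₑ = (1.105·0.66 − 1.010·0.01200) / 0.09530 = 7.528 mg/L.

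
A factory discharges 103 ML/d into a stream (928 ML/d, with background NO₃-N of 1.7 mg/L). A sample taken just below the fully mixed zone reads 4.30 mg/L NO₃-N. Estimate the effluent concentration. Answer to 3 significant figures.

27.7 mg/L

Mass balance: 928.0·1.700 + 103.0·Cₑ = 1031·4.300
→ Cₑ = (1031·4.300 − 928.0·1.700) / 103.0 = 27.73 mg/L.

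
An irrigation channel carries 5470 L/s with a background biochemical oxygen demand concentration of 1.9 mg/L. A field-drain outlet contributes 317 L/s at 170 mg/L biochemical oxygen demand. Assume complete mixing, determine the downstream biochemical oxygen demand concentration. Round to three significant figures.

Mixed concentration C = ΣQC/ΣQ = (5470·1.900 + 317.0·170.0) / 5787 = 64280/5787 = 11.11 mg/L.

11.1 mg/L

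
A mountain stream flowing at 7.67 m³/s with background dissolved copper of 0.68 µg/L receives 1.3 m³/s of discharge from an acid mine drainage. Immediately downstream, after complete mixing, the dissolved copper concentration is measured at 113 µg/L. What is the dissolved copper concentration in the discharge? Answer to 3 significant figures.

Mass balance: 7.670·0.6800 + 1.300·Cₑ = 8.970·113.0
→ Cₑ = (8.970·113.0 − 7.670·0.6800) / 1.300 = 775.7 µg/L.

776 µg/L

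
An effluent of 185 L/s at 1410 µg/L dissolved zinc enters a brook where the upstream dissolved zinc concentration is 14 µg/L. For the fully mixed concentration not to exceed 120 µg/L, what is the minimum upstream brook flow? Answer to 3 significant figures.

2250 L/s

Set C_mix = 120: (Q·14.00 + 185.0·1410) / (Q + 185.0) = 120
→ Q = 185.0·(1410 − 120)/(120 − 14.00) = 2251 L/s.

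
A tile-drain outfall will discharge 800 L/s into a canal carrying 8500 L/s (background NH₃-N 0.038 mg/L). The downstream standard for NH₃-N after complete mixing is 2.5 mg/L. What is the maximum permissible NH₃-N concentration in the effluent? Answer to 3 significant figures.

At the limit, (Qr·Cr + Qe·Cₑ)/(Qr + Qe) = 2.5:
Cₑ = (9300·2.5 − 8500·0.03800) / 800.0 = 28.66 mg/L.

28.7 mg/L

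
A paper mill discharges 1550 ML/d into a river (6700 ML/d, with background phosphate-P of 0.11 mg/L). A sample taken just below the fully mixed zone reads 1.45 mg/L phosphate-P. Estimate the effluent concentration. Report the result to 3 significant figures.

Mass balance: 6700·0.1100 + 1550·Cₑ = 8250·1.450
→ Cₑ = (8250·1.450 − 6700·0.1100) / 1550 = 7.242 mg/L.

7.24 mg/L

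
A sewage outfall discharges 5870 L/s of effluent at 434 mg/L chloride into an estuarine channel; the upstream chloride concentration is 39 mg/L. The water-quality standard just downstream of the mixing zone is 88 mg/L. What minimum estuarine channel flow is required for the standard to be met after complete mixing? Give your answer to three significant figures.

41400 L/s

Set C_mix = 88: (Q·39.00 + 5870·434.0) / (Q + 5870) = 88
→ Q = 5870·(434.0 − 88)/(88 − 39.00) = 41450 L/s.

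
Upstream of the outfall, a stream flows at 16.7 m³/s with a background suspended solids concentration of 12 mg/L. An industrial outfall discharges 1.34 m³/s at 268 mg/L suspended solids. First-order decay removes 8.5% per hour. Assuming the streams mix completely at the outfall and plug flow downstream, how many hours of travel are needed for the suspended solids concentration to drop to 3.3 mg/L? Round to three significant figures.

Conservation of mass: C = (16.70·12.00 + 1.340·268.0) / 18.04 = 559.5/18.04 = 31.02 mg/L.
8.5%/h lost → k = −ln(1 − 0.085) = 0.08883 h⁻¹.
31.02·exp(−k·t) = 3.3 → t = ln(31.02/3.3)/k = 90800 s = 25.22 h.

25.2 h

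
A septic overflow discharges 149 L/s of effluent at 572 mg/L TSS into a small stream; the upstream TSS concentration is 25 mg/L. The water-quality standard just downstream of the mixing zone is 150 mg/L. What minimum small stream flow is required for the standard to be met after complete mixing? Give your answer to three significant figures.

503 L/s

Set C_mix = 150: (Q·25.00 + 149.0·572.0) / (Q + 149.0) = 150
→ Q = 149.0·(572.0 − 150)/(150 − 25.00) = 503.0 L/s.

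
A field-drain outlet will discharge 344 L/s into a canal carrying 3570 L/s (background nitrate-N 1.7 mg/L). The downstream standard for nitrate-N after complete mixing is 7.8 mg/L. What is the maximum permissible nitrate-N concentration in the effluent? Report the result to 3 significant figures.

At the limit, (Qr·Cr + Qe·Cₑ)/(Qr + Qe) = 7.8:
Cₑ = (3914·7.8 − 3570·1.700) / 344.0 = 71.11 mg/L.

71.1 mg/L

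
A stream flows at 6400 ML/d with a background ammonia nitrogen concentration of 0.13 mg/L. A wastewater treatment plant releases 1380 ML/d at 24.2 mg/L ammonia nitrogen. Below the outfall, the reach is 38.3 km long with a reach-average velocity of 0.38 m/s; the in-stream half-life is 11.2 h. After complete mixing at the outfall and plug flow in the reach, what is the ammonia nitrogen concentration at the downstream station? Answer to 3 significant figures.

After mixing, C = (6400·0.1300 + 1380·24.20) / 7780 = 34230/7780 = 4.399 mg/L.
Travel time t = 38.3·1000 / 0.38 = 100800 s = 28.00 h.
Half-life 11.2 h → k = ln 2 / 11.2 = 0.06189 h⁻¹ = 1.485 d⁻¹.
Decay over the reach: 4.399·exp(−kt) = 4.399·0.1768 = 0.7779 mg/L.

0.778 mg/L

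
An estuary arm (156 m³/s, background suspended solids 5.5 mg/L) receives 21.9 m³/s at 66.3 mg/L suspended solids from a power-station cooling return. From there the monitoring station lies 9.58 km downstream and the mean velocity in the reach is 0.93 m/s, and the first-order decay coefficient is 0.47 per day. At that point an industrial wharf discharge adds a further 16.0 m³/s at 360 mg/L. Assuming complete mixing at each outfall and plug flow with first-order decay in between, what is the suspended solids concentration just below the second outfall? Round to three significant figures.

Mixed concentration C = ΣQC/ΣQ = (156.0·5.500 + 21.90·66.30) / 177.9 = 2310/177.9 = 12.98 mg/L; combined flow 177.9 m³/s.
Travel time t = 9.58·1000 / 0.93 = 10300 s = 2.861 h.
First-order decay: C = 12.98·exp(−k·t) = 12.98·0.9455 = 12.28 mg/L.
At the second outfall, C = (177.9·12.28 + 16.00·360.0) / (177.9 + 16.00) = 40.97 mg/L.

41.0 mg/L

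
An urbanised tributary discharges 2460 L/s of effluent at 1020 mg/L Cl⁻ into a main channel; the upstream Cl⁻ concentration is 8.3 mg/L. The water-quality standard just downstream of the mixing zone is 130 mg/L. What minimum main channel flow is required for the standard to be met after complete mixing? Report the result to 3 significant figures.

18000 L/s

Set C_mix = 130: (Q·8.300 + 2460·1020) / (Q + 2460) = 130
→ Q = 2460·(1020 − 130)/(130 − 8.300) = 17990 L/s.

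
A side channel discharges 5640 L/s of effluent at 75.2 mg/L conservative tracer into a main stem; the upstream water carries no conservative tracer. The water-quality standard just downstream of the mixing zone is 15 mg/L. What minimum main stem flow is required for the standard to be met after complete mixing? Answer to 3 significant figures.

22600 L/s

Set C_mix = 15: (Q·0 + 5640·75.20) / (Q + 5640) = 15
→ Q = 5640·(75.20 − 15)/(15 − 0) = 22640 L/s.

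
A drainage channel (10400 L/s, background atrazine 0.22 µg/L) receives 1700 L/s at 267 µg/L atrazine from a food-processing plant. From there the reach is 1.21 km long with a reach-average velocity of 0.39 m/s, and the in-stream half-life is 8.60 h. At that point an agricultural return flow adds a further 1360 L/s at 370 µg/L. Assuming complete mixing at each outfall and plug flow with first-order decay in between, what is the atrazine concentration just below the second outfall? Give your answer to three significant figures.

69.0 µg/L

Mixed concentration C = ΣQC/ΣQ = (10400·0.2200 + 1700·267.0) / 12100 = 456200/12100 = 37.70 µg/L; combined flow 12100 L/s.
Travel time t = 1.21·1000 / 0.39 = 3103 s = 0.8618 h.
Half-life 8.60 h → k = ln 2 / 8.60 = 0.08060 h⁻¹ = 1.934 d⁻¹.
Decay over the reach: 37.70·exp(−kt) = 37.70·0.9329 = 35.17 µg/L.
Second outfall: C = (12100·35.17 + 1360·370.0)/13460 = 69.00 µg/L.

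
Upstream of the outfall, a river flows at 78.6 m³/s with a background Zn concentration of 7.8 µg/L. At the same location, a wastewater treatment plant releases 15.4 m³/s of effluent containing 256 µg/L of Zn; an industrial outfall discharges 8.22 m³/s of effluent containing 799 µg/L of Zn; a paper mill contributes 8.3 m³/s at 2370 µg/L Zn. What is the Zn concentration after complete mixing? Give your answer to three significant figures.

Mixed concentration C = ΣQC/ΣQ = (78.60·7.800 + 15.40·256.0 + 8.220·799.0 + 8.300·2370) / 110.5 = 30790/110.5 = 278.6 µg/L.

279 µg/L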